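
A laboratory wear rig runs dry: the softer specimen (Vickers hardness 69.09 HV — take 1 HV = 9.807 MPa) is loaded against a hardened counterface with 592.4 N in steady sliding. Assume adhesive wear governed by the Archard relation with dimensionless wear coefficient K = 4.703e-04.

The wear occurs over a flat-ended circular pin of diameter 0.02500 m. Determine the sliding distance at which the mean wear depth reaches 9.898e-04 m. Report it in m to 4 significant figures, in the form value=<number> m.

value=1182 m

Displayed values are rounded — all arithmetic carries full precision; a single final rounding, at four significant digits.
Hardness H = 69.09 HV × 9.807 MPa/HV = 677.6 MPa = 6.776e+08 Pa.
Contact area A = π·d²/4 = π·(0.02500 m)²/4 = 4.909e-04 m².
SI base units throughout: W = 592.4 N, H = 6.776e+08 Pa, K = 4.703e-04.
Permissible volume V_lim = h_lim·A = 9.898e-04 · 4.909e-04 = 4.859e-07 m³.
Thus life L = V_lim·H/(K·W) = 4.859e-07 · 6.776e+08 / (4.703e-04 · 592.4) = 1182 m.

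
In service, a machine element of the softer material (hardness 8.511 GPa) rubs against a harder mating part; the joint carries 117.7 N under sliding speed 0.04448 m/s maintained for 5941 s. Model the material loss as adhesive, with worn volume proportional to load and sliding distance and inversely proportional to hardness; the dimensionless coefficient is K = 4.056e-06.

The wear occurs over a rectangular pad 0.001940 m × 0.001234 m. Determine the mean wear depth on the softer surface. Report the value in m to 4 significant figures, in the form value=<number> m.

The intermediates are displayed rounded — all arithmetic maintains full float precision. Rounded just once: 4 significant figures.
Path length L = v·t = 0.04448 m/s × 5941 s = 264.3 m.
Hardness H = 8.511 GPa = 8.511e+09 Pa.
Contact area A = 0.001940 m × 0.001234 m = 2.394e-06 m².
Working in SI base units: W = 117.7 N, H = 8.511e+09 Pa, K = 4.056e-06.
Archard volume V = K·W·L/H = 4.056e-06 · 117.7 · 264.3 / 8.511e+09 = 1.482e-11 m³.
Average depth h = V/A = 1.482e-11 / 2.394e-06 = 6.192e-06 m.

value=6.192e-06 m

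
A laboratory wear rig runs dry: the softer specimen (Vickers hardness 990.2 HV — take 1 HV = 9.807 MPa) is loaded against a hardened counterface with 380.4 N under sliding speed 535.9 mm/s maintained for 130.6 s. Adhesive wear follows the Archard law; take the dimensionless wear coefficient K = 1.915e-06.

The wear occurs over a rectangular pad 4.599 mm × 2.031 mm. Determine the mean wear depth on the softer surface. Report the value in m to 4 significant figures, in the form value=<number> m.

value=5.621e-07 m

Intermediate values are printed rounded; the algebra maintains full precision, and a single final rounding: four significant digits.
Sliding speed v = 535.9 mm/s = 0.5359 m/s. Total distance L = v·t = 0.5359 m/s × 130.6 s = 69.99 m.
Hardness H = 990.2 HV × 9.807 MPa/HV = 9711 MPa = 9.711e+09 Pa.
Pad sides 4.599 mm × 2.031 mm = 0.004599 m × 0.002031 m. Contact area A = 0.004599 m × 0.002031 m = 9.341e-06 m².
Restated in SI base units: W = 380.4 N, H = 9.711e+09 Pa, K = 1.915e-06.
Archard relation: V = K·W·L/H = 1.915e-06 · 380.4 · 69.99 / 9.711e+09 = 5.250e-12 m³.
Depth of wear h = V/A = 5.250e-12 / 9.341e-06 = 5.621e-07 m.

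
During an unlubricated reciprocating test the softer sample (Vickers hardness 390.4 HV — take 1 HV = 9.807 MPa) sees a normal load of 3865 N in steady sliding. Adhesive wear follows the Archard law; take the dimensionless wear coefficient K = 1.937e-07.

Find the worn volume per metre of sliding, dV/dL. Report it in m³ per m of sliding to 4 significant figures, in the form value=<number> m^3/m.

value=1.955e-13 m^3/m

Every step keeps full precision; intermediates appear rounded, and one final rounding: 4 significant digits.
Hardness H = 390.4 HV × 9.807 MPa/HV = 3829 MPa = 3.829e+09 Pa.
Collected in SI base units: W = 3865 N, H = 3.829e+09 Pa, K = 1.937e-07.
Sliding wear rate dV/dL = K·W/H — distance-free: 1.937e-07 · 3865 / 3.829e+09 = 1.955e-13 m³/m.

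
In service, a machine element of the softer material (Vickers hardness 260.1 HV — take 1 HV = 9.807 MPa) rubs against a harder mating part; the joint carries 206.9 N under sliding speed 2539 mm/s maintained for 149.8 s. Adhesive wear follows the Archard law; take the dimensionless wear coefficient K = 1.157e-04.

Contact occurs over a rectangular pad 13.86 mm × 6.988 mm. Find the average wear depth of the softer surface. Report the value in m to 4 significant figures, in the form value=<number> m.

Each operation holds full float precision. The intermediates are shown rounded. Rounded once at the end, at 4 significant figures.
Sliding speed v = 2539 mm/s = 2.539 m/s. Sliding distance L = v·t = 2.539 m/s × 149.8 s = 380.3 m.
Hardness H = 260.1 HV × 9.807 MPa/HV = 2551 MPa = 2.551e+09 Pa.
Pad sides 13.86 mm × 6.988 mm = 0.01386 m × 0.006988 m. Contact area A = 0.01386 m × 0.006988 m = 9.685e-05 m².
In SI base units: W = 206.9 N, H = 2.551e+09 Pa, K = 1.157e-04.
Volume removed: V = K·W·L/H = 1.157e-04 · 206.9 · 380.3 / 2.551e+09 = 3.569e-09 m³.
Wear depth h = V/A = 3.569e-09 / 9.685e-05 = 3.685e-05 m.

value=3.685e-05 m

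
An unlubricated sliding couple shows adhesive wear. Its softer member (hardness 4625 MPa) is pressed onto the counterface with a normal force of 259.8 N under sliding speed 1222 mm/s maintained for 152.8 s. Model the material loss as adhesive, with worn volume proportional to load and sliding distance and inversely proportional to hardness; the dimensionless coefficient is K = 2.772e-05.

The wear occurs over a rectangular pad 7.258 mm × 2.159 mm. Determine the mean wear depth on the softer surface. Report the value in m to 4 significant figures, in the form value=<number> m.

Every step holds full float precision — the intermediates are displayed rounded. Rounded once at the end, at 4 significant digits.
Convert: Sliding speed v = 1222 mm/s = 1.222 m/s. Distance L = v·t = 1.222 m/s × 152.8 s = 186.7 m.
Convert: Hardness H = 4625 MPa = 4.625e+09 Pa.
Convert: Pad sides 7.258 mm × 2.159 mm = 0.007258 m × 0.002159 m. Contact area A = 0.007258 m × 0.002159 m = 1.567e-05 m².
In SI base units: W = 259.8 N, H = 4.625e+09 Pa, K = 2.772e-05.
Archard volume V = K·W·L/H = 2.772e-05 · 259.8 · 186.7 / 4.625e+09 = 2.907e-10 m³.
Mean wear depth h = V/A = 2.907e-10 / 1.567e-05 = 1.855e-05 m.

value=1.855e-05 m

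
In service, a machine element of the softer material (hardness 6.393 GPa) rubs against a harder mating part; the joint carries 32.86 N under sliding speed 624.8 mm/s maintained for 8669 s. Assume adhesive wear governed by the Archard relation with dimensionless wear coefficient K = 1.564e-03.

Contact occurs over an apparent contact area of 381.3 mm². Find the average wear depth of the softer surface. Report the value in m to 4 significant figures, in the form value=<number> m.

Every step runs at full precision. Intermediate values are shown rounded — a single final rounding: four significant digits.
Convert: Sliding speed v = 624.8 mm/s = 0.6248 m/s. Sliding distance L = v·t = 0.6248 m/s × 8669 s = 5416 m.
Convert: Hardness H = 6.393 GPa = 6.393e+09 Pa.
Convert: Contact area A = 381.3 mm² = 3.813e-04 m².
Working in SI base units: W = 32.86 N, H = 6.393e+09 Pa, K = 1.564e-03.
Wear volume V = K·W·L/H = 1.564e-03 · 32.86 · 5416 / 6.393e+09 = 4.354e-08 m³.
Average depth h = V/A = 4.354e-08 / 3.813e-04 = 1.142e-04 m.

value=1.142e-04 m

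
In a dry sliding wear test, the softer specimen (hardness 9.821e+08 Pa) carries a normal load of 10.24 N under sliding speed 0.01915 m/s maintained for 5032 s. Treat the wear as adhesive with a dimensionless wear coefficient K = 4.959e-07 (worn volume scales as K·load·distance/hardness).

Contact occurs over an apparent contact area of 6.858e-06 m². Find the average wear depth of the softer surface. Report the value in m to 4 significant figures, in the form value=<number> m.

Every step runs at full float precision, and intermediates are shown rounded — rounded just once, at four significant figures.
The distance L = v·t = 0.01915 m/s × 5032 s = 96.36 m.
Expressed in SI base units: W = 10.24 N, H = 9.821e+08 Pa, K = 4.959e-07.
Worn volume V = K·W·L/H = 4.959e-07 · 10.24 · 96.36 / 9.821e+08 = 4.983e-13 m³.
Depth of wear h = V/A = 4.983e-13 / 6.858e-06 = 7.265e-08 m.

value=7.265e-08 m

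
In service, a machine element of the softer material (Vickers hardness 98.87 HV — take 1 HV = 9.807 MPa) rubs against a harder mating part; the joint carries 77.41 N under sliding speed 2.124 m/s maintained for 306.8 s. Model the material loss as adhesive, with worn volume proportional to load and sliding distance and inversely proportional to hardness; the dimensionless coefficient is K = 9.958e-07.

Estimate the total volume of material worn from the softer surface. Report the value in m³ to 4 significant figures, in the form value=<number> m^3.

Intermediates are printed rounded, and every step maintains exact precision, and a lone final rounding: four significant figures.
Convert: Total distance L = v·t = 2.124 m/s × 306.8 s = 651.6 m.
Convert: Hardness H = 98.87 HV × 9.807 MPa/HV = 969.6 MPa = 9.696e+08 Pa.
In SI base units, W = 77.41 N, H = 9.696e+08 Pa, K = 9.958e-07.
Volume removed: V = K·W·L/H = 9.958e-07 · 77.41 · 651.6 / 9.696e+08 = 5.181e-11 m³.

value=5.181e-11 m^3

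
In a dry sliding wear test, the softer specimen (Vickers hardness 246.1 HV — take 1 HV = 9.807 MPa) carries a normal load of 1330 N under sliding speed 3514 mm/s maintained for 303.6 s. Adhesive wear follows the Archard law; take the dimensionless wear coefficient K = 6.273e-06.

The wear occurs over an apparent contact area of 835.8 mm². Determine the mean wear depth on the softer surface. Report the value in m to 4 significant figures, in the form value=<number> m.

value=4.412e-06 m

Intermediates are printed rounded, and every step keeps exact precision, and rounded once at the end: four significant figures.
Sliding speed v = 3514 mm/s = 3.514 m/s. Total distance L = v·t = 3.514 m/s × 303.6 s = 1067 m.
Hardness H = 246.1 HV × 9.807 MPa/HV = 2414 MPa = 2.414e+09 Pa.
Contact area A = 835.8 mm² = 8.358e-04 m².
Working in SI base units: W = 1330 N, H = 2.414e+09 Pa, K = 6.273e-06.
Worn volume V = K·W·L/H = 6.273e-06 · 1330 · 1067 / 2.414e+09 = 3.688e-09 m³.
Depth h = V/A = 3.688e-09 / 8.358e-04 = 4.412e-06 m.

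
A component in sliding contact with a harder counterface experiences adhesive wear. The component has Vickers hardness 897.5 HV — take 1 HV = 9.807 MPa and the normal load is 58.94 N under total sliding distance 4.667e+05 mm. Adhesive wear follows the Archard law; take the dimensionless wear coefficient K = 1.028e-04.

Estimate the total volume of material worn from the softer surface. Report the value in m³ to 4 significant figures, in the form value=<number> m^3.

value=3.213e-10 m^3

The algebra carries full precision — the intermediates are shown rounded. Rounded once at the end, at 4 significant figures.
Path length L = 4.667e+05 mm = 466.7 m.
Hardness H = 897.5 HV × 9.807 MPa/HV = 8802 MPa = 8.802e+09 Pa.
Collected in SI base units: W = 58.94 N, H = 8.802e+09 Pa, K = 1.028e-04.
Wear volume V = K·W·L/H = 1.028e-04 · 58.94 · 466.7 / 8.802e+09 = 3.213e-10 m³.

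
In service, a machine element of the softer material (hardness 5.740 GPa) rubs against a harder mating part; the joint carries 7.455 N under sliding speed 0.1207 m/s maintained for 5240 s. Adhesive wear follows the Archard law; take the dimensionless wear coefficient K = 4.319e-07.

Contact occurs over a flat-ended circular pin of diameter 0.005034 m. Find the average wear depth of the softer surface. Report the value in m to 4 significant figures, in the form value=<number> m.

The computation maintains full float precision, and quoted intermediates are rounded; a single final rounding, at 4 significant digits.
Total distance L = v·t = 0.1207 m/s × 5240 s = 632.5 m.
Hardness H = 5.740 GPa = 5.740e+09 Pa.
Contact area A = π·d²/4 = π·(0.005034 m)²/4 = 1.990e-05 m².
Expressed in SI base units: W = 7.455 N, H = 5.740e+09 Pa, K = 4.319e-07.
Archard volume V = K·W·L/H = 4.319e-07 · 7.455 · 632.5 / 5.740e+09 = 3.548e-13 m³.
Depth of wear h = V/A = 3.548e-13 / 1.990e-05 = 1.783e-08 m.

value=1.783e-08 m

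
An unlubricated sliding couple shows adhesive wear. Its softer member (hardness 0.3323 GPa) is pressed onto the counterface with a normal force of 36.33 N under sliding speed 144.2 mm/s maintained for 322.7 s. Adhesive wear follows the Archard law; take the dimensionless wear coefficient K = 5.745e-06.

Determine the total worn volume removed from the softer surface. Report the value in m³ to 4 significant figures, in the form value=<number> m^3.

Intermediate values are printed rounded. Every step maintains full float precision. Rounded just once to four significant figures.
Convert: Sliding speed v = 144.2 mm/s = 0.1442 m/s. The distance L = v·t = 0.1442 m/s × 322.7 s = 46.53 m.
Convert: Hardness H = 0.3323 GPa = 3.323e+08 Pa.
In SI base units, W = 36.33 N, H = 3.323e+08 Pa, K = 5.745e-06.
Archard volume V = K·W·L/H = 5.745e-06 · 36.33 · 46.53 / 3.323e+08 = 2.923e-11 m³.

value=2.923e-11 m^3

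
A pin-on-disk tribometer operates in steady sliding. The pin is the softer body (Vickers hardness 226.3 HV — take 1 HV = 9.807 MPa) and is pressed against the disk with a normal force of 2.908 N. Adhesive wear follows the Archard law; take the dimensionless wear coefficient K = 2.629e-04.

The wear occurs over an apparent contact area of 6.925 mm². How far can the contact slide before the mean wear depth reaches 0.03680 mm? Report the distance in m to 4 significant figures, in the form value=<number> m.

Every step keeps full precision. The intermediates are displayed rounded; a lone final rounding to 4 significant digits.
Hardness H = 226.3 HV × 9.807 MPa/HV = 2219 MPa = 2.219e+09 Pa.
Contact area A = 6.925 mm² = 6.925e-06 m².
Depth limit h_lim = 0.03680 mm = 3.680e-05 m.
In SI base units: W = 2.908 N, H = 2.219e+09 Pa, K = 2.629e-04.
Allowed volume V_lim = h_lim·A = 3.680e-05 · 6.925e-06 = 2.548e-10 m³.
Life L = V_lim·H/(K·W) = 2.548e-10 · 2.219e+09 / (2.629e-04 · 2.908) = 739.8 m.

value=739.8 m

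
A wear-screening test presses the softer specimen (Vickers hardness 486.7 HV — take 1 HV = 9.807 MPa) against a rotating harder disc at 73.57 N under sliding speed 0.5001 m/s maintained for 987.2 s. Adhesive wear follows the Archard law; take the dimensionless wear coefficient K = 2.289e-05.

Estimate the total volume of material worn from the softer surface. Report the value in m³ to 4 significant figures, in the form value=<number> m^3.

value=1.742e-10 m^3

The intermediates are displayed rounded, and each operation carries exact precision; a single final rounding, at four significant figures.
Sliding distance L = v·t = 0.5001 m/s × 987.2 s = 493.7 m.
Hardness H = 486.7 HV × 9.807 MPa/HV = 4773 MPa = 4.773e+09 Pa.
Working in SI base units: W = 73.57 N, H = 4.773e+09 Pa, K = 2.289e-05.
Wear volume V = K·W·L/H = 2.289e-05 · 73.57 · 493.7 / 4.773e+09 = 1.742e-10 m³.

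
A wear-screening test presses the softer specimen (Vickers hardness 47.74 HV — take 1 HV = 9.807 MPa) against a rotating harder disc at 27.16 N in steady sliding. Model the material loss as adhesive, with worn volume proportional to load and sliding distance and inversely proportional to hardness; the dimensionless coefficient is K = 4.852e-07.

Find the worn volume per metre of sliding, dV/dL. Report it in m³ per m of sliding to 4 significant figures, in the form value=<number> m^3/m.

value=2.815e-14 m^3/m

Intermediates are shown rounded. The algebra runs at exact precision. Rounded once at the end to four significant digits.
Hardness H = 47.74 HV × 9.807 MPa/HV = 468.2 MPa = 4.682e+08 Pa.
Collected in SI base units: W = 27.16 N, H = 4.682e+08 Pa, K = 4.852e-07.
Volumetric rate dV/dL = K·W/H (no L dependence): 4.852e-07 · 27.16 / 4.682e+08 = 2.815e-14 m³/m.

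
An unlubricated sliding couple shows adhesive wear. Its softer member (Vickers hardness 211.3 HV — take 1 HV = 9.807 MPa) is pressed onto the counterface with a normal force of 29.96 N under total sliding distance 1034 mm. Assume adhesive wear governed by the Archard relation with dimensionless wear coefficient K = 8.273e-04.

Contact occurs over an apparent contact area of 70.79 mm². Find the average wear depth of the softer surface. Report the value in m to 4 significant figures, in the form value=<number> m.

value=1.747e-07 m

All arithmetic keeps full precision, and displayed values are rounded; rounded once at the end, at 4 significant digits.
Convert: Distance L = 1034 mm = 1.034 m.
Convert: Hardness H = 211.3 HV × 9.807 MPa/HV = 2072 MPa = 2.072e+09 Pa.
Convert: Contact area A = 70.79 mm² = 7.079e-05 m².
Expressed in SI base units: W = 29.96 N, H = 2.072e+09 Pa, K = 8.273e-04.
Archard relation: V = K·W·L/H = 8.273e-04 · 29.96 · 1.034 / 2.072e+09 = 1.237e-11 m³.
Mean wear depth h = V/A = 1.237e-11 / 7.079e-05 = 1.747e-07 m.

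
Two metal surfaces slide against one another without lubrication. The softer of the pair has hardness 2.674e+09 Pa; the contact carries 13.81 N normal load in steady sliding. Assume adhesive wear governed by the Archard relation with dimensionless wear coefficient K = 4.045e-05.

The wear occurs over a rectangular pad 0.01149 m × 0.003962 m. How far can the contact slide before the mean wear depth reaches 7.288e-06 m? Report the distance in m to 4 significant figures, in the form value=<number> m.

value=1588 m

The algebra holds exact precision; printed values are rounded, and a lone final rounding: 4 significant digits.
Convert: Contact area A = 0.01149 m × 0.003962 m = 4.552e-05 m².
Restated in SI base units: W = 13.81 N, H = 2.674e+09 Pa, K = 4.045e-05.
Allowed volume V_lim = h_lim·A = 7.288e-06 · 4.552e-05 = 3.318e-10 m³.
Thus life L = V_lim·H/(K·W) = 3.318e-10 · 2.674e+09 / (4.045e-05 · 13.81) = 1588 m.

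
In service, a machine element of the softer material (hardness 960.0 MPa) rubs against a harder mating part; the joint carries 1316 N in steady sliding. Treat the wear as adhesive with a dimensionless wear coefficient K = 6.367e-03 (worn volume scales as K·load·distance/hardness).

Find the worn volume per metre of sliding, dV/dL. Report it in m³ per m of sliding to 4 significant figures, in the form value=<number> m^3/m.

value=8.728e-09 m^3/m

The algebra runs at exact precision. Intermediate values appear rounded, and a lone final rounding: 4 significant figures.
Hardness H = 960.0 MPa = 9.600e+08 Pa.
As SI base values: W = 1316 N, H = 9.600e+08 Pa, K = 6.367e-03.
Wear rate dV/dL = K·W/H, per unit distance: 6.367e-03 · 1316 / 9.600e+08 = 8.728e-09 m³/m.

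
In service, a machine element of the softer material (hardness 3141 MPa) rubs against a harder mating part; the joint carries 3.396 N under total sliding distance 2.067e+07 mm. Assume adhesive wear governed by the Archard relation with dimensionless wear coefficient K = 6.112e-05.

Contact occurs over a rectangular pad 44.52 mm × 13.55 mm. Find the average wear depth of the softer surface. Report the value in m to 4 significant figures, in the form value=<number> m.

All working math maintains full precision, and the intermediates are shown rounded — one last rounding to four significant figures.
Path length L = 2.067e+07 mm = 2.067e+04 m.
Hardness H = 3141 MPa = 3.141e+09 Pa.
Pad sides 44.52 mm × 13.55 mm = 0.04452 m × 0.01355 m. Contact area A = 0.04452 m × 0.01355 m = 6.032e-04 m².
In SI base units: W = 3.396 N, H = 3.141e+09 Pa, K = 6.112e-05.
By Archard's law, V = K·W·L/H = 6.112e-05 · 3.396 · 2.067e+04 / 3.141e+09 = 1.366e-09 m³.
Mean depth h = V/A = 1.366e-09 / 6.032e-04 = 2.264e-06 m.

value=2.264e-06 m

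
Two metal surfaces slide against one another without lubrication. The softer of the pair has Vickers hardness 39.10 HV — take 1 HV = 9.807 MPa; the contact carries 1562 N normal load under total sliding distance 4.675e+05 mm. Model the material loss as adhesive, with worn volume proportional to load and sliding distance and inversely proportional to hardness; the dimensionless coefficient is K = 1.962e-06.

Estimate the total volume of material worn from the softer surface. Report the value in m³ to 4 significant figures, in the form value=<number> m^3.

The intermediates appear rounded, and all working math carries exact precision; rounded once at the end: four significant figures.
Convert: Distance covered L = 4.675e+05 mm = 467.5 m.
Convert: Hardness H = 39.10 HV × 9.807 MPa/HV = 383.5 MPa = 3.835e+08 Pa.
Expressed in SI base units: W = 1562 N, H = 3.835e+08 Pa, K = 1.962e-06.
Archard relation: V = K·W·L/H = 1.962e-06 · 1562 · 467.5 / 3.835e+08 = 3.736e-09 m³.

value=3.736e-09 m^3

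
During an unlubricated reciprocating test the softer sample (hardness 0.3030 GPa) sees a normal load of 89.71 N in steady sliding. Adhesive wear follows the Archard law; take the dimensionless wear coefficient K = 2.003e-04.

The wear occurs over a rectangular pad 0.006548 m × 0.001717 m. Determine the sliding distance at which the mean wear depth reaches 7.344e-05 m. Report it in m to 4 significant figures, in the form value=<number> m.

value=13.92 m

All working math runs at exact precision — intermediate values are shown rounded; rounded once at the end: 4 significant digits.
Convert: Hardness H = 0.3030 GPa = 3.030e+08 Pa.
Convert: Contact area A = 0.006548 m × 0.001717 m = 1.124e-05 m².
Restated in SI base units: W = 89.71 N, H = 3.030e+08 Pa, K = 2.003e-04.
Allowed volume V_lim = h_lim·A = 7.344e-05 · 1.124e-05 = 8.257e-10 m³.
So the life L = V_lim·H/(K·W) = 8.257e-10 · 3.030e+08 / (2.003e-04 · 89.71) = 13.92 m.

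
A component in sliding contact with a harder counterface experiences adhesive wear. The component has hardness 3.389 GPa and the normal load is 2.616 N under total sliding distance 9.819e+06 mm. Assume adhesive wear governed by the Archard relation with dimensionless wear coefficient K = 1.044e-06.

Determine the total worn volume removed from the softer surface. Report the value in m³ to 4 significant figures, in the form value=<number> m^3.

value=7.913e-12 m^3

All arithmetic maintains full float precision, and intermediates appear rounded — a lone final rounding: 4 significant digits.
Convert: Sliding distance L = 9.819e+06 mm = 9819 m.
Convert: Hardness H = 3.389 GPa = 3.389e+09 Pa.
In SI base units: W = 2.616 N, H = 3.389e+09 Pa, K = 1.044e-06.
By Archard's law, V = K·W·L/H = 1.044e-06 · 2.616 · 9819 / 3.389e+09 = 7.913e-12 m³.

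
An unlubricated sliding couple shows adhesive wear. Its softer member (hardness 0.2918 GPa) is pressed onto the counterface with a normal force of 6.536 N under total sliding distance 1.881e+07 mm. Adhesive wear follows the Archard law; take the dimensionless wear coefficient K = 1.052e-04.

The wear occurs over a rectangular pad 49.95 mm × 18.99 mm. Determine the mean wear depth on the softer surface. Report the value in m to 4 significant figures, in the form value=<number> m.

The intermediates appear rounded — all arithmetic carries exact precision; one final rounding to four significant digits.
Convert: Distance L = 1.881e+07 mm = 1.881e+04 m.
Convert: Hardness H = 0.2918 GPa = 2.918e+08 Pa.
Convert: Pad sides 49.95 mm × 18.99 mm = 0.04995 m × 0.01899 m. Contact area A = 0.04995 m × 0.01899 m = 9.486e-04 m².
SI base units throughout: W = 6.536 N, H = 2.918e+08 Pa, K = 1.052e-04.
Wear volume V = K·W·L/H = 1.052e-04 · 6.536 · 1.881e+04 / 2.918e+08 = 4.432e-08 m³.
Average depth h = V/A = 4.432e-08 / 9.486e-04 = 4.673e-05 m.

value=4.673e-05 m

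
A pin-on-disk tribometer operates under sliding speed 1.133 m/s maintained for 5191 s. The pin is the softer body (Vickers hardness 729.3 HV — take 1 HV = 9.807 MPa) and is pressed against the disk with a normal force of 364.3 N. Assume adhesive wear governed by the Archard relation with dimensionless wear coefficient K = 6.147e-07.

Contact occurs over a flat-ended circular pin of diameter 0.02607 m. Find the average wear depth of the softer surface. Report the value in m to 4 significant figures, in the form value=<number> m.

value=3.450e-07 m

Every step keeps exact precision — quoted intermediates are rounded. Rounded just once, at four significant digits.
Convert: Sliding distance L = v·t = 1.133 m/s × 5191 s = 5881 m.
Convert: Hardness H = 729.3 HV × 9.807 MPa/HV = 7152 MPa = 7.152e+09 Pa.
Convert: Contact area A = π·d²/4 = π·(0.02607 m)²/4 = 5.338e-04 m².
SI base units throughout: W = 364.3 N, H = 7.152e+09 Pa, K = 6.147e-07.
By Archard's law, V = K·W·L/H = 6.147e-07 · 364.3 · 5881 / 7.152e+09 = 1.841e-10 m³.
Average depth h = V/A = 1.841e-10 / 5.338e-04 = 3.450e-07 m.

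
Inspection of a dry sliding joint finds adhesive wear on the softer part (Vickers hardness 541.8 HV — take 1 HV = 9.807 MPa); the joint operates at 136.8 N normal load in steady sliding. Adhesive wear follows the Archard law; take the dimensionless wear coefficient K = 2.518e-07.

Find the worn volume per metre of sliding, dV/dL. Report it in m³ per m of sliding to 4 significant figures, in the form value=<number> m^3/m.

value=6.483e-15 m^3/m

All arithmetic runs at full precision — intermediate values are shown rounded. Rounded just once to four significant digits.
Hardness H = 541.8 HV × 9.807 MPa/HV = 5313 MPa = 5.313e+09 Pa.
Expressed in SI base units: W = 136.8 N, H = 5.313e+09 Pa, K = 2.518e-07.
Volumetric rate dV/dL = K·W/H (independent of L): 2.518e-07 · 136.8 / 5.313e+09 = 6.483e-15 m³/m.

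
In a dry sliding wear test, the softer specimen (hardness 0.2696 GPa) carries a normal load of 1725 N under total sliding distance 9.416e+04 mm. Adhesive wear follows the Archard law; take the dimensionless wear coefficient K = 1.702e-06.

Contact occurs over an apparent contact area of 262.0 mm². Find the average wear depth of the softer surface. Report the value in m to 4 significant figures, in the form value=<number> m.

value=3.914e-06 m

Intermediates are shown rounded, and all arithmetic carries exact precision, and one last rounding, at four significant digits.
The distance L = 9.416e+04 mm = 94.16 m.
Hardness H = 0.2696 GPa = 2.696e+08 Pa.
Contact area A = 262.0 mm² = 2.620e-04 m².
Restated in SI base units: W = 1725 N, H = 2.696e+08 Pa, K = 1.702e-06.
Wear volume V = K·W·L/H = 1.702e-06 · 1725 · 94.16 / 2.696e+08 = 1.025e-09 m³.
Mean wear depth h = V/A = 1.025e-09 / 2.620e-04 = 3.914e-06 m.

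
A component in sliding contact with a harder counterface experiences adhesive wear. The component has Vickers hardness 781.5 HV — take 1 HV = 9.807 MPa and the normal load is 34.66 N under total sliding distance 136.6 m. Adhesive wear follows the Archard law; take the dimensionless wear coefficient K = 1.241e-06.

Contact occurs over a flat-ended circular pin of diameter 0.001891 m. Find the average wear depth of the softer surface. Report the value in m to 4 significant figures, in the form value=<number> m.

Each operation keeps full precision; intermediates are displayed rounded; a lone final rounding to 4 significant figures.
Convert: Hardness H = 781.5 HV × 9.807 MPa/HV = 7664 MPa = 7.664e+09 Pa.
Convert: Contact area A = π·d²/4 = π·(0.001891 m)²/4 = 2.808e-06 m².
SI base units throughout: W = 34.66 N, H = 7.664e+09 Pa, K = 1.241e-06.
Archard volume V = K·W·L/H = 1.241e-06 · 34.66 · 136.6 / 7.664e+09 = 7.666e-13 m³.
Mean depth h = V/A = 7.666e-13 / 2.808e-06 = 2.730e-07 m.

value=2.730e-07 m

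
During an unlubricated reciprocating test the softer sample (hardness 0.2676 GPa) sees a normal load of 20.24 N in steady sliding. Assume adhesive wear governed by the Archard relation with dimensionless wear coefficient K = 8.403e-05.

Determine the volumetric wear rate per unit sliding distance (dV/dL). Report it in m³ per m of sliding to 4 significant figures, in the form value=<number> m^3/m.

value=6.356e-12 m^3/m

Every step keeps full float precision — the intermediates appear rounded. Rounded just once, at four significant figures.
Convert: Hardness H = 0.2676 GPa = 2.676e+08 Pa.
SI base units throughout: W = 20.24 N, H = 2.676e+08 Pa, K = 8.403e-05.
Volumetric rate dV/dL = K·W/H — distance-free: 8.403e-05 · 20.24 / 2.676e+08 = 6.356e-12 m³/m.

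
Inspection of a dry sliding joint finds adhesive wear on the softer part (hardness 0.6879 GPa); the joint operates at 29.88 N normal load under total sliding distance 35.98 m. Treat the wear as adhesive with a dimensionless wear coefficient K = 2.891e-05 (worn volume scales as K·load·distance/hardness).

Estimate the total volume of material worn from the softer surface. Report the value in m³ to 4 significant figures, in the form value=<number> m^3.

All arithmetic carries full float precision — intermediates appear rounded — one final rounding to four significant figures.
Hardness H = 0.6879 GPa = 6.879e+08 Pa.
In SI base units: W = 29.88 N, H = 6.879e+08 Pa, K = 2.891e-05.
Volume removed: V = K·W·L/H = 2.891e-05 · 29.88 · 35.98 / 6.879e+08 = 4.518e-11 m³.

value=4.518e-11 m^3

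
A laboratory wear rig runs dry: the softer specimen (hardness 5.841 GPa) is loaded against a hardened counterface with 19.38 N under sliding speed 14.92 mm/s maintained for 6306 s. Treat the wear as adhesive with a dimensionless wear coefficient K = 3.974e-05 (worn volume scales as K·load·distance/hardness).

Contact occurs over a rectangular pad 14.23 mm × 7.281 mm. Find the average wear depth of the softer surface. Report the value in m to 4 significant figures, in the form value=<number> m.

All arithmetic carries full float precision. Intermediates appear rounded — one last rounding, at four significant digits.
Sliding speed v = 14.92 mm/s = 0.01492 m/s. Total distance L = v·t = 0.01492 m/s × 6306 s = 94.09 m.
Hardness H = 5.841 GPa = 5.841e+09 Pa.
Pad sides 14.23 mm × 7.281 mm = 0.01423 m × 0.007281 m. Contact area A = 0.01423 m × 0.007281 m = 1.036e-04 m².
Working in SI base units: W = 19.38 N, H = 5.841e+09 Pa, K = 3.974e-05.
Archard relation: V = K·W·L/H = 3.974e-05 · 19.38 · 94.09 / 5.841e+09 = 1.241e-11 m³.
Depth of wear h = V/A = 1.241e-11 / 1.036e-04 = 1.197e-07 m.

value=1.197e-07 m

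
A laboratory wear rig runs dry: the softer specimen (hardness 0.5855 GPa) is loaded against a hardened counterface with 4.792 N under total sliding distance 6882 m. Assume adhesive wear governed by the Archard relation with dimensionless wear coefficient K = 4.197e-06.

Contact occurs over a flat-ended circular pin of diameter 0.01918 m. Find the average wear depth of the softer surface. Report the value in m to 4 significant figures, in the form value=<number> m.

value=8.182e-07 m

Printed values are rounded — every step keeps exact precision — a lone final rounding, at four significant digits.
Hardness H = 0.5855 GPa = 5.855e+08 Pa.
Contact area A = π·d²/4 = π·(0.01918 m)²/4 = 2.889e-04 m².
SI base units throughout: W = 4.792 N, H = 5.855e+08 Pa, K = 4.197e-06.
By Archard's law, V = K·W·L/H = 4.197e-06 · 4.792 · 6882 / 5.855e+08 = 2.364e-10 m³.
Mean wear depth h = V/A = 2.364e-10 / 2.889e-04 = 8.182e-07 m.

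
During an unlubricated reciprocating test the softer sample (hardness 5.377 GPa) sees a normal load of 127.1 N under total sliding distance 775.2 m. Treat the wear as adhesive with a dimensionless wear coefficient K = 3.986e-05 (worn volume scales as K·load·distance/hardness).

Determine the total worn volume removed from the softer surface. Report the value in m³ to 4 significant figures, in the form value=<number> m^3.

value=7.304e-10 m^3

Each operation maintains full float precision — intermediate values are shown rounded, and a single final rounding: four significant digits.
Hardness H = 5.377 GPa = 5.377e+09 Pa.
In SI base units, W = 127.1 N, H = 5.377e+09 Pa, K = 3.986e-05.
The Archard volume V = K·W·L/H = 3.986e-05 · 127.1 · 775.2 / 5.377e+09 = 7.304e-10 m³.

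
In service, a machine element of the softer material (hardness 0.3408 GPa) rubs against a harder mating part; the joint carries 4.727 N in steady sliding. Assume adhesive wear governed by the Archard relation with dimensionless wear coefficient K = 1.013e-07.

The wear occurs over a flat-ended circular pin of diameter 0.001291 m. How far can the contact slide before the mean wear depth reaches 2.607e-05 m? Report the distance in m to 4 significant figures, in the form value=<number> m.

value=2.429e+04 m

The computation carries full precision, and intermediates are printed rounded, and rounded once at the end to 4 significant figures.
Hardness H = 0.3408 GPa = 3.408e+08 Pa.
Contact area A = π·d²/4 = π·(0.001291 m)²/4 = 1.309e-06 m².
In SI base units, W = 4.727 N, H = 3.408e+08 Pa, K = 1.013e-07.
Wearable volume V_lim = h_lim·A = 2.607e-05 · 1.309e-06 = 3.413e-11 m³.
Thus life L = V_lim·H/(K·W) = 3.413e-11 · 3.408e+08 / (1.013e-07 · 4.727) = 2.429e+04 m.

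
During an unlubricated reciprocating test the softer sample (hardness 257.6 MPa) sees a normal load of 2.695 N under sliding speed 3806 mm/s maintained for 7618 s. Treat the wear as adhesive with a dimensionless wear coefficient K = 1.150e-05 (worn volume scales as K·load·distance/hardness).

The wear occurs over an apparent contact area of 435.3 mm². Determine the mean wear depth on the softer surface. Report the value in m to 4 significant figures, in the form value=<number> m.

All working math carries exact precision — displayed values are rounded; one final rounding to 4 significant figures.
Sliding speed v = 3806 mm/s = 3.806 m/s. Path length L = v·t = 3.806 m/s × 7618 s = 2.899e+04 m.
Hardness H = 257.6 MPa = 2.576e+08 Pa.
Contact area A = 435.3 mm² = 4.353e-04 m².
In SI base units: W = 2.695 N, H = 2.576e+08 Pa, K = 1.150e-05.
Apply Archard: V = K·W·L/H = 1.150e-05 · 2.695 · 2.899e+04 / 2.576e+08 = 3.488e-09 m³.
Mean wear depth h = V/A = 3.488e-09 / 4.353e-04 = 8.014e-06 m.

value=8.014e-06 m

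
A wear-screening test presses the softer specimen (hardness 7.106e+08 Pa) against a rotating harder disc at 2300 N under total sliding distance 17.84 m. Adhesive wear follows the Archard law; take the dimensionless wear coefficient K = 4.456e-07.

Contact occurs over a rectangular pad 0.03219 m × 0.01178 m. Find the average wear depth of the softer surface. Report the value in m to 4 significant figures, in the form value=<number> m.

Each operation carries exact precision — intermediates appear rounded — rounded once at the end: four significant figures.
Contact area A = 0.03219 m × 0.01178 m = 3.792e-04 m².
Collected in SI base units: W = 2300 N, H = 7.106e+08 Pa, K = 4.456e-07.
Archard relation: V = K·W·L/H = 4.456e-07 · 2300 · 17.84 / 7.106e+08 = 2.573e-11 m³.
Mean wear depth h = V/A = 2.573e-11 / 3.792e-04 = 6.785e-08 m.

value=6.785e-08 m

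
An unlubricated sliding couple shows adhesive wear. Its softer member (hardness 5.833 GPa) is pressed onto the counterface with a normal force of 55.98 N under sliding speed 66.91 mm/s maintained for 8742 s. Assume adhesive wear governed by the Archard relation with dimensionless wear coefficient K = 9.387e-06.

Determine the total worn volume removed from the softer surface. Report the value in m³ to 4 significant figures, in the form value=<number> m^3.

Shown intermediates are rounded, and all working math keeps full float precision. Rounded once at the end: 4 significant figures.
Sliding speed v = 66.91 mm/s = 0.06691 m/s. Sliding distance L = v·t = 0.06691 m/s × 8742 s = 584.9 m.
Hardness H = 5.833 GPa = 5.833e+09 Pa.
Expressed in SI base units: W = 55.98 N, H = 5.833e+09 Pa, K = 9.387e-06.
Volume removed: V = K·W·L/H = 9.387e-06 · 55.98 · 584.9 / 5.833e+09 = 5.270e-11 m³.

value=5.270e-11 m^3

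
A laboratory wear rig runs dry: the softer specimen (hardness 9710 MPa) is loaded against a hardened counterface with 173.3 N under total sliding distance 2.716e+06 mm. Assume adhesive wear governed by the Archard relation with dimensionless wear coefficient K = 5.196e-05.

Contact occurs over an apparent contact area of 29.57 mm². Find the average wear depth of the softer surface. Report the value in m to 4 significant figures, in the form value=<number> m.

value=8.518e-05 m

Intermediates are printed rounded, and all arithmetic maintains exact precision, and rounded once at the end: 4 significant digits.
Distance L = 2.716e+06 mm = 2716 m.
Hardness H = 9710 MPa = 9.710e+09 Pa.
Contact area A = 29.57 mm² = 2.957e-05 m².
Expressed in SI base units: W = 173.3 N, H = 9.710e+09 Pa, K = 5.196e-05.
By Archard's law, V = K·W·L/H = 5.196e-05 · 173.3 · 2716 / 9.710e+09 = 2.519e-09 m³.
Wear depth h = V/A = 2.519e-09 / 2.957e-05 = 8.518e-05 m.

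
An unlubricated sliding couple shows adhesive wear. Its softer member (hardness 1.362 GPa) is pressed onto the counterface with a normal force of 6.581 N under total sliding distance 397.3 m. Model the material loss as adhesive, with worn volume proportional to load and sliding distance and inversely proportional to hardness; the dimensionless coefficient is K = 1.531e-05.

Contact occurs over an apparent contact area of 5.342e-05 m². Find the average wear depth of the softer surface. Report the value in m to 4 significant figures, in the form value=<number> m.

value=5.502e-07 m

Displayed values are rounded, and all working math holds full float precision; a lone final rounding to 4 significant figures.
Hardness H = 1.362 GPa = 1.362e+09 Pa.
Collected in SI base units: W = 6.581 N, H = 1.362e+09 Pa, K = 1.531e-05.
Worn volume V = K·W·L/H = 1.531e-05 · 6.581 · 397.3 / 1.362e+09 = 2.939e-11 m³.
Mean depth h = V/A = 2.939e-11 / 5.342e-05 = 5.502e-07 m.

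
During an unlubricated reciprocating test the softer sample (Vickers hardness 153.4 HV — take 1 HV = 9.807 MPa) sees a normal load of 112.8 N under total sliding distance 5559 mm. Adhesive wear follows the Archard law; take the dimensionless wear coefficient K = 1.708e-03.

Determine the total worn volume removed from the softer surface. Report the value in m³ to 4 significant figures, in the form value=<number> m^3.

value=7.119e-10 m^3

All arithmetic holds exact precision, and intermediate values are shown rounded, and a lone final rounding: four significant digits.
Convert: Sliding distance L = 5559 mm = 5.559 m.
Convert: Hardness H = 153.4 HV × 9.807 MPa/HV = 1504 MPa = 1.504e+09 Pa.
Working in SI base units: W = 112.8 N, H = 1.504e+09 Pa, K = 1.708e-03.
Wear volume V = K·W·L/H = 1.708e-03 · 112.8 · 5.559 / 1.504e+09 = 7.119e-10 m³.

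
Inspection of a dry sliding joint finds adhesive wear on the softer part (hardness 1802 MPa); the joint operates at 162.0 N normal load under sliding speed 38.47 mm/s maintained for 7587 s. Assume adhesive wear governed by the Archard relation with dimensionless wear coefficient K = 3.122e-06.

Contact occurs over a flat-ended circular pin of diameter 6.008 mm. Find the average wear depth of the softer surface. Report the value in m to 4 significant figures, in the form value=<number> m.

The algebra maintains full float precision — the intermediates are printed rounded, and rounded once at the end: 4 significant digits.
Sliding speed v = 38.47 mm/s = 0.03847 m/s. Distance covered L = v·t = 0.03847 m/s × 7587 s = 291.9 m.
Hardness H = 1802 MPa = 1.802e+09 Pa.
Pin diameter d = 6.008 mm = 0.006008 m. Contact area A = π·d²/4 = π·(0.006008 m)²/4 = 2.835e-05 m².
Expressed in SI base units: W = 162.0 N, H = 1.802e+09 Pa, K = 3.122e-06.
Apply Archard: V = K·W·L/H = 3.122e-06 · 162.0 · 291.9 / 1.802e+09 = 8.192e-11 m³.
Average depth h = V/A = 8.192e-11 / 2.835e-05 = 2.890e-06 m.

value=2.890e-06 m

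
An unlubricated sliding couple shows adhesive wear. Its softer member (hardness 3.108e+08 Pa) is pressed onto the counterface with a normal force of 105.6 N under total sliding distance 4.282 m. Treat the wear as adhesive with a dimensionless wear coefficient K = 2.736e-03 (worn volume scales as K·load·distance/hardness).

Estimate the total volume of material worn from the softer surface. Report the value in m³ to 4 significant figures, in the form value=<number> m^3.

All working math holds full float precision. Intermediates are displayed rounded — rounded just once, at 4 significant digits.
Expressed in SI base units: W = 105.6 N, H = 3.108e+08 Pa, K = 2.736e-03.
Worn volume V = K·W·L/H = 2.736e-03 · 105.6 · 4.282 / 3.108e+08 = 3.981e-09 m³.

value=3.981e-09 m^3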